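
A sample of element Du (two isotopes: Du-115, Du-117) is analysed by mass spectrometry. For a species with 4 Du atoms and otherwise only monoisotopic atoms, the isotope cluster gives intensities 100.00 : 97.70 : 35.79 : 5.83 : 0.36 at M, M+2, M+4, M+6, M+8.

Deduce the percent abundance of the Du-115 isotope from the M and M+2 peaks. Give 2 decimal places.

Let p = fractional abundance of Du-115. I(M+2)/I(M) = [C(4,1)·p^3·(1−p)] / p^4 = 4·(1−p)/p = 97.70/100.00 = 0.9770
(1−p)/p = 0.9770/4 = 0.2442  ⇒  p = 1/(1 + 0.2442) = 0.8037
Du-115: 80.37%, Du-117: 19.63%.

80.37%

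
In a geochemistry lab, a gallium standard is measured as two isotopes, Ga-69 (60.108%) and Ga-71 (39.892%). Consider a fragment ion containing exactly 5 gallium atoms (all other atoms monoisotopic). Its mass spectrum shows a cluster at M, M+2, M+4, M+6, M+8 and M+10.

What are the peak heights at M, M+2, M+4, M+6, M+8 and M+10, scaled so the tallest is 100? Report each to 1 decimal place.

22.7 : 75.3 : 100.0 : 66.4 : 22.0 : 2.9

The 5 Ga atoms are independent, so intensities follow the terms of (0.60108 + 0.39892)^5.
P(M) = 0.60108^5 = 0.078462
P(M+2) = 5 × 0.60108^4 × 0.39892^1 = 0.260366
P(M+4) = 10 × 0.60108^3 × 0.39892^2 = 0.345596
P(M+6) = 10 × 0.60108^2 × 0.39892^3 = 0.229362
P(M+8) = 5 × 0.60108^1 × 0.39892^4 = 0.076111
P(M+10) = 0.39892^5 = 0.010103
The M+4 peak is largest (0.345596); scaling to 100 gives 22.7 : 75.3 : 100.0 : 66.4 : 22.0 : 2.9.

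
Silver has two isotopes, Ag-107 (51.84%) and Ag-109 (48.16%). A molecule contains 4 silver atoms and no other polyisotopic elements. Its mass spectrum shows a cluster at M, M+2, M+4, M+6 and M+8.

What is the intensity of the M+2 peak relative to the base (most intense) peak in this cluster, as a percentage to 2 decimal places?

71.76%

Binomial terms of (0.5184 + 0.4816)^4: M 0.0722, M+2 0.2684, M+4 0.3740, M+6 0.2316, M+8 0.0538 → M+4 is the base peak.
P(M+4) = C(4,2) × 0.5184^2 × 0.4816^2 = 6 × 0.26873856 × 0.23193856 = 0.373985 (base)
P(M+2) = C(4,1) × 0.5184^3 × 0.4816^1 = 4 × 0.13931407 × 0.4816 = 0.268375
Relative intensity = 0.268375 / 0.373985 × 100 = 71.76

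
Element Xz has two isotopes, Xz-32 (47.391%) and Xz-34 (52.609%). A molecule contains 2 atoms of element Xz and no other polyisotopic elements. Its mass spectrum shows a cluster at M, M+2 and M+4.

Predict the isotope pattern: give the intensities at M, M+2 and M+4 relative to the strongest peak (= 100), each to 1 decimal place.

45.0 : 100.0 : 55.5

Expanding (0.47391 + 0.52609)^2:
P(M) = 0.47391^2 = 0.224591
P(M+2) = 2 × 0.47391^1 × 0.52609^1 = 0.498639
P(M+4) = 0.52609^2 = 0.276771
The M+2 peak is largest (0.498639); scaling to 100 gives 45.0 : 100.0 : 55.5.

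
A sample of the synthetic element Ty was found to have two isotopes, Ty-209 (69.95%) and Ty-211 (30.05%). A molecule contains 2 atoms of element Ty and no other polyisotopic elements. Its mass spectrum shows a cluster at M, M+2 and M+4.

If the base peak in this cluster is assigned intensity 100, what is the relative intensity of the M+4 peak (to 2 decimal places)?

18.45

(0.6995 + 0.3005)^2 gives M 0.4893, M+2 0.4204, M+4 0.0903; the largest is M.
P(M) = C(2,0) × 0.6995^2 × 0.3005^0 = 1 × 0.48930025 × 1.0000 = 0.489300 (base)
P(M+4) = C(2,2) × 0.6995^0 × 0.3005^2 = 1 × 1.0000 × 0.09030025 = 0.090300
Relative intensity = 0.090300 / 0.489300 × 100 = 18.45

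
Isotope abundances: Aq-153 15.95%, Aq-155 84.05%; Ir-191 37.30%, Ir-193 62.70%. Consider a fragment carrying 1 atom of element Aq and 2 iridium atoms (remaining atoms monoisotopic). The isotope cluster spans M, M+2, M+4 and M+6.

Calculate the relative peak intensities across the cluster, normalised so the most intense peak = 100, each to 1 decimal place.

4.9 : 42.0 : 100.0 : 72.5

Element Aq pattern (n=1): 0.1595 : 0.8405
Iridium pattern (n=2): 0.139129 : 0.467742 : 0.393129
Convolve the two distributions (both contribute in 2-u steps):
  M: 0.1595×0.139129 = 0.022191
  M+2: 0.1595×0.467742 + 0.8405×0.139129 = 0.191543
  M+4: 0.1595×0.393129 + 0.8405×0.467742 = 0.455841
  M+6: 0.8405×0.393129 = 0.330425
Scale to base peak (0.455841) = 100: 4.9 : 42.0 : 100.0 : 72.5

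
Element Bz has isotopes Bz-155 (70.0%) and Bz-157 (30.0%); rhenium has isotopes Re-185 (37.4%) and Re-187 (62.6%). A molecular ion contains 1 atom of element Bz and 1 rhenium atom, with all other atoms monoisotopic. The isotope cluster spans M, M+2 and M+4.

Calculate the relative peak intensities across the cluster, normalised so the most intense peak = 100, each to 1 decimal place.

47.6 : 100.0 : 34.1

Element Bz pattern (n=1): 0.7000 : 0.3000
Rhenium pattern (n=1): 0.3740 : 0.6260
Convolve the two distributions (both contribute in 2-u steps):
  M: 0.7000×0.3740 = 0.261800
  M+2: 0.7000×0.6260 + 0.3000×0.3740 = 0.550400
  M+4: 0.3000×0.6260 = 0.187800
Scale to base peak (0.550400) = 100: 47.6 : 100.0 : 34.1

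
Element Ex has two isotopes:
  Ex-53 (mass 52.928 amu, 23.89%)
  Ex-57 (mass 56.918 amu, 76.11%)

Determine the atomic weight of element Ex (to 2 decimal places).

Average mass = Σ (abundance × isotope mass) = 0.2389 × 52.928 + 0.7611 × 56.918
= 12.6445 + 43.3203 = 55.9648 amu

55.96 amu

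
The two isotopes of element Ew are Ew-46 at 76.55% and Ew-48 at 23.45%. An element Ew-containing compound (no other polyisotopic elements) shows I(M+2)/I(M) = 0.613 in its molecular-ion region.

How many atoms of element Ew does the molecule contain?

For n independent Ew atoms, I(M+2)/I(M) = n · (abundance Ew-48) / (abundance Ew-46) = n · 0.2345/0.7655.
n = 0.613 × 0.7655/0.2345 = 2.00 ≈ 2

2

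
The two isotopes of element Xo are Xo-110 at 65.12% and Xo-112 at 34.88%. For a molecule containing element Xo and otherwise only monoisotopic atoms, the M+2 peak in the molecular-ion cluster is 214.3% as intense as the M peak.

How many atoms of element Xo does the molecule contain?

4

For n independent Xo atoms, I(M+2)/I(M) = n · (abundance Xo-112) / (abundance Xo-110) = n · 0.3488/0.6512.
n = 2.143 × 0.6512/0.3488 = 4.00 ≈ 4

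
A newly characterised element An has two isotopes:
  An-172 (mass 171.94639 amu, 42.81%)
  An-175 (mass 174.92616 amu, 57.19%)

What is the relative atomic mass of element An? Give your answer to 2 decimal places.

173.65 amu

Average mass = Σ (abundance × isotope mass) = 0.4281 × 171.94639 + 0.5719 × 174.92616
= 73.610250 + 100.040271 = 173.650521 amu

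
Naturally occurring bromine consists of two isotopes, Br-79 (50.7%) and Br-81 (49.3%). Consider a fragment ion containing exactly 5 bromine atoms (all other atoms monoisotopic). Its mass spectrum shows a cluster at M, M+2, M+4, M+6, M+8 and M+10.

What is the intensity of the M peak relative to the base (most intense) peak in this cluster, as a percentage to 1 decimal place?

10.6%

Term probabilities: M 0.0335, M+2 0.1629, M+4 0.3168, M+6 0.3080, M+8 0.1497, M+10 0.0291. Base peak = M+4.
P(M+4) = C(5,2) × 0.507^3 × 0.493^2 = 10 × 0.13032384 × 0.243049 = 0.316751 (base)
P(M) = C(5,0) × 0.507^5 × 0.493^0 = 1 × 0.03349961 × 1.0000 = 0.033500
Relative intensity = 0.033500 / 0.316751 × 100 = 10.6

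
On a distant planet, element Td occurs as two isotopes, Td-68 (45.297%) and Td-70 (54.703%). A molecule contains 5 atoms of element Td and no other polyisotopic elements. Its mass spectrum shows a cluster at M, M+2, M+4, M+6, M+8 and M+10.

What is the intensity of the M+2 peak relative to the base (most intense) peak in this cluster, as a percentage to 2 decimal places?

34.28%

Binomial terms of (0.45297 + 0.54703)^5: M 0.0191, M+2 0.1151, M+4 0.2781, M+6 0.3359, M+8 0.2028, M+10 0.0490 → M+6 is the base peak.
P(M+6) = C(5,3) × 0.45297^2 × 0.54703^3 = 10 × 0.20518182 × 0.16369425 = 0.335871 (base)
P(M+2) = C(5,1) × 0.45297^4 × 0.54703^1 = 5 × 0.04209958 × 0.54703 = 0.115149
Relative intensity = 0.115149 / 0.335871 × 100 = 34.28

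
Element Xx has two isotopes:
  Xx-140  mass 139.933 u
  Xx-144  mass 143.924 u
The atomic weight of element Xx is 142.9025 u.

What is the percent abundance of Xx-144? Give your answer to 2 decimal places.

74.40%

With x = fraction of Xx-140 (so Xx-144 is 1 − x):
139.933·x + 143.924·(1 − x) = 142.9025
(139.933 − 143.924)·x = 142.9025 − 143.924
x = -1.0215 / -3.991 = 0.25595 → 25.60% Xx-140, 74.40% Xx-144.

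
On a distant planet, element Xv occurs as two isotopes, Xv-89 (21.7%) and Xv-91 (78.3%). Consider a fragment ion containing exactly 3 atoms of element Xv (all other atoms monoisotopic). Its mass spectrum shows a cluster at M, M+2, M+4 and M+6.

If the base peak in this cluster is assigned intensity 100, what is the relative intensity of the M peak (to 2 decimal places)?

Binomial terms of (0.217 + 0.783)^3: M 0.0102, M+2 0.1106, M+4 0.3991, M+6 0.4800 → M+6 is the base peak.
P(M+6) = C(3,3) × 0.217^0 × 0.783^3 = 1 × 1.0000 × 0.48004869 = 0.480049 (base)
P(M) = C(3,0) × 0.217^3 × 0.783^0 = 1 × 0.01021831 × 1.0000 = 0.010218
Relative intensity = 0.010218 / 0.480049 × 100 = 2.13

2.13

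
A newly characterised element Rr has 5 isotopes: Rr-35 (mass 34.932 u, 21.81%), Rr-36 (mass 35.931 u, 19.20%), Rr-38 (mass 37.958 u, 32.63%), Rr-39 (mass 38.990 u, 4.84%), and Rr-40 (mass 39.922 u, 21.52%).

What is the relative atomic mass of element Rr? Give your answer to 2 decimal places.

The abundance-weighted mean is 0.2181 × 34.932 + 0.1920 × 35.931 + 0.3263 × 37.958 + 0.0484 × 38.990 + 0.2152 × 39.922
= 7.6187 + 6.8988 + 12.3857 + 1.8871 + 8.5912 = 37.3815 u

37.38 u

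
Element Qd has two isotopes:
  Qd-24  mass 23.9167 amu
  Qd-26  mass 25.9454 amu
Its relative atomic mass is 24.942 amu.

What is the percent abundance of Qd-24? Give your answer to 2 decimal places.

Let x be the fractional abundance of Qd-24; then Qd-26 has abundance 1 − x.
23.9167·x + 25.9454·(1 − x) = 24.942
(23.9167 − 25.9454)·x = 24.942 − 25.9454
x = -1.0034 / -2.0287 = 0.49460 → 49.46% Qd-24, 50.54% Qd-26.

49.46%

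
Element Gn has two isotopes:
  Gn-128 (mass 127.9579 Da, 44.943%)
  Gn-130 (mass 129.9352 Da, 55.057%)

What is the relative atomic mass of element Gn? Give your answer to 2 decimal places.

129.05 Da

Weight each isotope mass by its fractional abundance: 0.44943 × 127.9579 + 0.55057 × 129.9352
= 57.50812 + 71.53842 = 129.04654 Da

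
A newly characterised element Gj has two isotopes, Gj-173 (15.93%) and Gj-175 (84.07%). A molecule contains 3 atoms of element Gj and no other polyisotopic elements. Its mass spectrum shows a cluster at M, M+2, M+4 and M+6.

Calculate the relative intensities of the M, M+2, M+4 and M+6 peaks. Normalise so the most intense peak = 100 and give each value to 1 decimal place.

Each Gj atom is independently Gj-173 (p = 0.1593) or Gj-175 (q = 0.8407); the cluster is the binomial expansion (p + q)^3.
P(M) = 0.1593^3 = 0.004042
P(M+2) = 3 × 0.1593^2 × 0.8407^1 = 0.064002
P(M+4) = 3 × 0.1593^1 × 0.8407^2 = 0.337768
P(M+6) = 0.8407^3 = 0.594187
The M+6 peak is largest (0.594187); scaling to 100 gives 0.7 : 10.8 : 56.8 : 100.0.

0.7 : 10.8 : 56.8 : 100.0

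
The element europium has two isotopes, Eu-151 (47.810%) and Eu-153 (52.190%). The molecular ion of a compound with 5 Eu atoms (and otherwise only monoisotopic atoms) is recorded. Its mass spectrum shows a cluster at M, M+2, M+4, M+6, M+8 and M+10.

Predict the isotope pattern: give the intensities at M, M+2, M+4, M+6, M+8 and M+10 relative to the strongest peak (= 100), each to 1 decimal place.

7.7 : 42.0 : 91.6 : 100.0 : 54.6 : 11.9

Expanding (0.47810 + 0.52190)^5:
P(M) = 0.47810^5 = 0.024980
P(M+2) = 5 × 0.47810^4 × 0.52190^1 = 0.136343
P(M+4) = 10 × 0.47810^3 × 0.52190^2 = 0.297667
P(M+6) = 10 × 0.47810^2 × 0.52190^3 = 0.324937
P(M+8) = 5 × 0.47810^1 × 0.52190^4 = 0.177353
P(M+10) = 0.52190^5 = 0.038720
The M+6 peak is largest (0.324937); scaling to 100 gives 7.7 : 42.0 : 91.6 : 100.0 : 54.6 : 11.9.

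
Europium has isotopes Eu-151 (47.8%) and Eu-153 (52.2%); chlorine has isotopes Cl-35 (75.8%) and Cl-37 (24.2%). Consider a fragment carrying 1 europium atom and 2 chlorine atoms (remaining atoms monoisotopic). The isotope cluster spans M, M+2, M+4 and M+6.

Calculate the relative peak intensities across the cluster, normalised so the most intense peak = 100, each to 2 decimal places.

Europium pattern (n=1): 0.4780 : 0.5220
Chlorine pattern (n=2): 0.574564 : 0.366872 : 0.058564
Convolve the two distributions (both contribute in 2-u steps):
  M: 0.4780×0.574564 = 0.274642
  M+2: 0.4780×0.366872 + 0.5220×0.574564 = 0.475287
  M+4: 0.4780×0.058564 + 0.5220×0.366872 = 0.219501
  M+6: 0.5220×0.058564 = 0.030570
Scale to base peak (0.475287) = 100: 57.78 : 100.00 : 46.18 : 6.43

57.78 : 100.00 : 46.18 : 6.43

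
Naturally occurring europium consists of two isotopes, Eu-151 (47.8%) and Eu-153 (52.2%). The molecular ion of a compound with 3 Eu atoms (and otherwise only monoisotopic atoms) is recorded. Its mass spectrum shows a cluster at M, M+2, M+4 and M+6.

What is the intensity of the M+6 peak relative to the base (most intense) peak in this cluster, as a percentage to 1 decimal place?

(0.478 + 0.522)^3 gives M 0.1092, M+2 0.3578, M+4 0.3907, M+6 0.1422; the largest is M+4.
P(M+4) = C(3,2) × 0.478^1 × 0.522^2 = 3 × 0.4780 × 0.272484 = 0.390742 (base)
P(M+6) = C(3,3) × 0.478^0 × 0.522^3 = 1 × 1.0000 × 0.14223665 = 0.142237
Relative intensity = 0.142237 / 0.390742 × 100 = 36.4

36.4%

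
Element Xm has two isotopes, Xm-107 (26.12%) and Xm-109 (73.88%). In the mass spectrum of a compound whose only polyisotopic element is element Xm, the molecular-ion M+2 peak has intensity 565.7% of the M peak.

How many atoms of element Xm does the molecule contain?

For n independent Xm atoms, I(M+2)/I(M) = n · (abundance Xm-109) / (abundance Xm-107) = n · 0.7388/0.2612.
n = 5.657 × 0.2612/0.7388 = 2.00 ≈ 2

2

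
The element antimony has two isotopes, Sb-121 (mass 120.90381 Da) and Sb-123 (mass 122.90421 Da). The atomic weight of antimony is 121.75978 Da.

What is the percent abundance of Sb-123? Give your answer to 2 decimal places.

42.79%

Let x be the fractional abundance of Sb-121; then Sb-123 has abundance 1 − x.
120.90381·x + 122.90421·(1 − x) = 121.75978
(120.90381 − 122.90421)·x = 121.75978 − 122.90421
x = -1.14443 / -2.00040 = 0.57210 → 57.21% Sb-121, 42.79% Sb-123.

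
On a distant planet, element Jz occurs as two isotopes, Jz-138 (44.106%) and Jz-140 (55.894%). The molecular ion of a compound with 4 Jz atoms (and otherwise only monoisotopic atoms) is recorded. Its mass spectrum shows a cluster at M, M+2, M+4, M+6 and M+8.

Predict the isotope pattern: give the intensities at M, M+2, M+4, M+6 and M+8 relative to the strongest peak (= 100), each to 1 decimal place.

Each Jz atom is independently Jz-138 (p = 0.44106) or Jz-140 (q = 0.55894); the cluster is the binomial expansion (p + q)^4.
P(M) = 0.44106^4 = 0.037843
P(M+2) = 4 × 0.44106^3 × 0.55894^1 = 0.191831
P(M+4) = 6 × 0.44106^2 × 0.55894^2 = 0.364651
P(M+6) = 4 × 0.44106^1 × 0.55894^3 = 0.308073
P(M+8) = 0.55894^4 = 0.097602
The M+4 peak is largest (0.364651); scaling to 100 gives 10.4 : 52.6 : 100.0 : 84.5 : 26.8.

10.4 : 52.6 : 100.0 : 84.5 : 26.8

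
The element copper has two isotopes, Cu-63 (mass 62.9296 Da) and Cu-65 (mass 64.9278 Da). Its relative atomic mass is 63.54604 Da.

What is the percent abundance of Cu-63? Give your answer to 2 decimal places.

Let x be the fractional abundance of Cu-63; then Cu-65 has abundance 1 − x.
62.9296·x + 64.9278·(1 − x) = 63.54604
(62.9296 − 64.9278)·x = 63.54604 − 64.9278
x = -1.38176 / -1.9982 = 0.69150 → 69.15% Cu-63, 30.85% Cu-65.

69.15%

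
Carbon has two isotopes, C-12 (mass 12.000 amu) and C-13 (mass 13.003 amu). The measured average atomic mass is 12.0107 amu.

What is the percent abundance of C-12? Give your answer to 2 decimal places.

Writing the weighted mean with unknown fraction x of C-12:
12.000·x + 13.003·(1 − x) = 12.0107
(12.000 − 13.003)·x = 12.0107 − 13.003
x = -0.9923 / -1.003 = 0.98933 → 98.93% C-12, 1.07% C-13.

98.93%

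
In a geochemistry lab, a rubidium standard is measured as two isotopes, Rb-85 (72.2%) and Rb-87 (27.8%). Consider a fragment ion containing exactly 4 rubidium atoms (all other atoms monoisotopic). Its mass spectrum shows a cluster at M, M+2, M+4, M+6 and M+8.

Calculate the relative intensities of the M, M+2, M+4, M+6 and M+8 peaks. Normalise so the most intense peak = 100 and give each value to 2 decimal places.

Expanding (0.722 + 0.278)^4:
P(M) = 0.722^4 = 0.271737
P(M+2) = 4 × 0.722^3 × 0.278^1 = 0.418520
P(M+4) = 6 × 0.722^2 × 0.278^2 = 0.241721
P(M+6) = 4 × 0.722^1 × 0.278^3 = 0.062049
P(M+8) = 0.278^4 = 0.005973
The M+2 peak is largest (0.418520); scaling to 100 gives 64.93 : 100.00 : 57.76 : 14.83 : 1.43.

64.93 : 100.00 : 57.76 : 14.83 : 1.43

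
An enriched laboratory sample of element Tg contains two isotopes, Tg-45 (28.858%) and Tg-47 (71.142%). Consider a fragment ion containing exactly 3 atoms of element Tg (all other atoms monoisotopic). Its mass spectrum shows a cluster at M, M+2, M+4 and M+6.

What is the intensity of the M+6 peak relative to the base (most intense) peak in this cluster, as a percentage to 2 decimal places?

82.17%

Binomial terms of (0.28858 + 0.71142)^3: M 0.0240, M+2 0.1777, M+4 0.4382, M+6 0.3601 → M+4 is the base peak.
P(M+4) = C(3,2) × 0.28858^1 × 0.71142^2 = 3 × 0.28858 × 0.50611842 = 0.438167 (base)
P(M+6) = C(3,3) × 0.28858^0 × 0.71142^3 = 1 × 1.0000 × 0.36006276 = 0.360063
Relative intensity = 0.360063 / 0.438167 × 100 = 82.17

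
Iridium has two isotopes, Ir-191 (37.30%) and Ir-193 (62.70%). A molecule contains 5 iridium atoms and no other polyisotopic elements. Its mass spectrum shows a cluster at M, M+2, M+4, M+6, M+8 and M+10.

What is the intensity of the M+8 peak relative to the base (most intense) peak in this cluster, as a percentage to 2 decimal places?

Binomial terms of (0.3730 + 0.6270)^5: M 0.0072, M+2 0.0607, M+4 0.2040, M+6 0.3429, M+8 0.2882, M+10 0.0969 → M+6 is the base peak.
P(M+6) = C(5,3) × 0.3730^2 × 0.6270^3 = 10 × 0.139129 × 0.24649188 = 0.342942 (base)
P(M+8) = C(5,4) × 0.3730^1 × 0.6270^4 = 5 × 0.3730 × 0.15455041 = 0.288237
Relative intensity = 0.288237 / 0.342942 × 100 = 84.05

84.05%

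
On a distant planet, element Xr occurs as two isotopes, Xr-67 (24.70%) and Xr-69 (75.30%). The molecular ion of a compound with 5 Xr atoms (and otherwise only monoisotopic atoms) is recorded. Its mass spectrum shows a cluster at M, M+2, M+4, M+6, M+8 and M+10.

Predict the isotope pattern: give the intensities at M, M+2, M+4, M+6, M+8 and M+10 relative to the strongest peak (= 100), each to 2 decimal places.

Expanding (0.2470 + 0.7530)^5:
P(M) = 0.2470^5 = 0.000919
P(M+2) = 5 × 0.2470^4 × 0.7530^1 = 0.014014
P(M+4) = 10 × 0.2470^3 × 0.7530^2 = 0.085444
P(M+6) = 10 × 0.2470^2 × 0.7530^3 = 0.260483
P(M+8) = 5 × 0.2470^1 × 0.7530^4 = 0.397052
P(M+10) = 0.7530^5 = 0.242089
The M+8 peak is largest (0.397052); scaling to 100 gives 0.23 : 3.53 : 21.52 : 65.60 : 100.00 : 60.97.

0.23 : 3.53 : 21.52 : 65.60 : 100.00 : 60.97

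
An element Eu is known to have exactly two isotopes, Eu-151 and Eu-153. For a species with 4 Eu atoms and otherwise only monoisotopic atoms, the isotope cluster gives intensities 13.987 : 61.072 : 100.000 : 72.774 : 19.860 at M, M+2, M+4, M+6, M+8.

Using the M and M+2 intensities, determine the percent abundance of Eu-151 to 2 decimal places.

If p is the fraction of Eu that is Eu-151, then I(M+2)/I(M) = [C(4,1)·p^3·(1−p)] / p^4 = 4·(1−p)/p = 61.072/13.987 = 4.3663
(1−p)/p = 4.3663/4 = 1.0916  ⇒  p = 1/(1 + 1.0916) = 0.4781
Eu-151: 47.81%, Eu-153: 52.19%.

47.81%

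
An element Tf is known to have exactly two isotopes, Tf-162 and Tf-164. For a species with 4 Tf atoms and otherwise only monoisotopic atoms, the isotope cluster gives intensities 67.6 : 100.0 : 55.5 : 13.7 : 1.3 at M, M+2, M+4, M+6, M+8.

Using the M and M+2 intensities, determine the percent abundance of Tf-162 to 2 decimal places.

Write p for the Tf-162 fraction. I(M+2)/I(M) = [C(4,1)·p^3·(1−p)] / p^4 = 4·(1−p)/p = 100.0/67.6 = 1.4793
(1−p)/p = 1.4793/4 = 0.3698  ⇒  p = 1/(1 + 0.3698) = 0.7300
Tf-162: 73.00%, Tf-164: 27.00%.

73.00%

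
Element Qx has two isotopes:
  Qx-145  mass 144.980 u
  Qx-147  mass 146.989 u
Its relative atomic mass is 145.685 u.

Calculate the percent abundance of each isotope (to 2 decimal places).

Qx-145: 64.91%, Qx-147: 35.09%

Let x be the fractional abundance of Qx-145; then Qx-147 has abundance 1 − x.
144.980·x + 146.989·(1 − x) = 145.685
(144.980 − 146.989)·x = 145.685 − 146.989
x = -1.304 / -2.009 = 0.64908 → 64.91% Qx-145, 35.09% Qx-147.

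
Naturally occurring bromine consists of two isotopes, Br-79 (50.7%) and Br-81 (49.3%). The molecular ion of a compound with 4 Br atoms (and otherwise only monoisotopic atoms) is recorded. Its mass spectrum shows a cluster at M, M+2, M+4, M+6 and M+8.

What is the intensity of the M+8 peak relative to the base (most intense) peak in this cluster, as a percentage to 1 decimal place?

15.8%

Binomial terms of (0.507 + 0.493)^4: M 0.0661, M+2 0.2570, M+4 0.3749, M+6 0.2430, M+8 0.0591 → M+4 is the base peak.
P(M+4) = C(4,2) × 0.507^2 × 0.493^2 = 6 × 0.257049 × 0.243049 = 0.374853 (base)
P(M+8) = C(4,4) × 0.507^0 × 0.493^4 = 1 × 1.0000 × 0.05907282 = 0.059073
Relative intensity = 0.059073 / 0.374853 × 100 = 15.8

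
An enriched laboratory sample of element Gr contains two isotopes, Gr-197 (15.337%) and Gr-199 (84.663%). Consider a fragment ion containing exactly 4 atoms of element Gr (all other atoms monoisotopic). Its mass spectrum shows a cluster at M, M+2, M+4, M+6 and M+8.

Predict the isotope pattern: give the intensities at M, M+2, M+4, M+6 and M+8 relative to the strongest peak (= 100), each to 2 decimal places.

The 4 Gr atoms are independent, so intensities follow the terms of (0.15337 + 0.84663)^4.
P(M) = 0.15337^4 = 0.000553
P(M+2) = 4 × 0.15337^3 × 0.84663^1 = 0.012217
P(M+4) = 6 × 0.15337^2 × 0.84663^2 = 0.101162
P(M+6) = 4 × 0.15337^1 × 0.84663^3 = 0.372290
P(M+8) = 0.84663^4 = 0.513777
The M+8 peak is largest (0.513777); scaling to 100 gives 0.11 : 2.38 : 19.69 : 72.46 : 100.00.

0.11 : 2.38 : 19.69 : 72.46 : 100.00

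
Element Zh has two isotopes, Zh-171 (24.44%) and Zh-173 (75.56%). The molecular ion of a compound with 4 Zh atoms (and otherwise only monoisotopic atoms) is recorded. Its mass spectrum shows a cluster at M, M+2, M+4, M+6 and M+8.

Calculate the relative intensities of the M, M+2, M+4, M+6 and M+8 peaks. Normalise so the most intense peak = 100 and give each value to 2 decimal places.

0.85 : 10.46 : 48.52 : 100.00 : 77.29

The 4 Zh atoms are independent, so intensities follow the terms of (0.2444 + 0.7556)^4.
P(M) = 0.2444^4 = 0.003568
P(M+2) = 4 × 0.2444^3 × 0.7556^1 = 0.044122
P(M+4) = 6 × 0.2444^2 × 0.7556^2 = 0.204615
P(M+6) = 4 × 0.2444^1 × 0.7556^3 = 0.421732
P(M+8) = 0.7556^4 = 0.325963
The M+6 peak is largest (0.421732); scaling to 100 gives 0.85 : 10.46 : 48.52 : 100.00 : 77.29.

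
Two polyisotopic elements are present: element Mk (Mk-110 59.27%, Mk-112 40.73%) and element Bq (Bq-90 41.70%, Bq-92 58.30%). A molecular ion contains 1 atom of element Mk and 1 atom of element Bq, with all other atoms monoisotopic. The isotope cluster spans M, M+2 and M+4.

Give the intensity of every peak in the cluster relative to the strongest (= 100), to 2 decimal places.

Element Mk pattern (n=1): 0.5927 : 0.4073
Element Bq pattern (n=1): 0.4170 : 0.5830
Convolve the two distributions (both contribute in 2-u steps):
  M: 0.5927×0.4170 = 0.247156
  M+2: 0.5927×0.5830 + 0.4073×0.4170 = 0.515388
  M+4: 0.4073×0.5830 = 0.237456
Scale to base peak (0.515388) = 100: 47.96 : 100.00 : 46.07

47.96 : 100.00 : 46.07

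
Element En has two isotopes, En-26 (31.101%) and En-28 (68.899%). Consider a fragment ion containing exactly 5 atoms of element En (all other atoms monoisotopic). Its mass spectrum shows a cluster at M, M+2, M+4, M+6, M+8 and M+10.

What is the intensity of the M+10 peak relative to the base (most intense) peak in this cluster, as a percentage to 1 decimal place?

Term probabilities: M 0.0029, M+2 0.0322, M+4 0.1428, M+6 0.3164, M+8 0.3504, M+10 0.1553. Base peak = M+8.
P(M+8) = C(5,4) × 0.31101^1 × 0.68899^4 = 5 × 0.31101 × 0.22534694 = 0.350426 (base)
P(M+10) = C(5,5) × 0.31101^0 × 0.68899^5 = 1 × 1.0000 × 0.15526179 = 0.155262
Relative intensity = 0.155262 / 0.350426 × 100 = 44.3

44.3%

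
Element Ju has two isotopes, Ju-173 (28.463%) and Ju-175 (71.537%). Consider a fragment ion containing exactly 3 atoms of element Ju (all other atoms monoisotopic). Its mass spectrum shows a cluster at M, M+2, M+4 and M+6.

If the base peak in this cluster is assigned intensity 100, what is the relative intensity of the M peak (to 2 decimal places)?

5.28

(0.28463 + 0.71537)^3 gives M 0.0231, M+2 0.1739, M+4 0.4370, M+6 0.3661; the largest is M+4.
P(M+4) = C(3,2) × 0.28463^1 × 0.71537^2 = 3 × 0.28463 × 0.51175424 = 0.436982 (base)
P(M) = C(3,0) × 0.28463^3 × 0.71537^0 = 1 × 0.02305908 × 1.0000 = 0.023059
Relative intensity = 0.023059 / 0.436982 × 100 = 5.28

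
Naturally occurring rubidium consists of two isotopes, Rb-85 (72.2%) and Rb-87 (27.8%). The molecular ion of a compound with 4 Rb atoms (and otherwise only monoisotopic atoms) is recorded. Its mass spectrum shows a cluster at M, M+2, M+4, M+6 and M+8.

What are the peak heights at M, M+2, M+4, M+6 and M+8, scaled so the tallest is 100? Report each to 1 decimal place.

Each Rb atom is independently Rb-85 (p = 0.722) or Rb-87 (q = 0.278); the cluster is the binomial expansion (p + q)^4.
P(M) = 0.722^4 = 0.271737
P(M+2) = 4 × 0.722^3 × 0.278^1 = 0.418520
P(M+4) = 6 × 0.722^2 × 0.278^2 = 0.241721
P(M+6) = 4 × 0.722^1 × 0.278^3 = 0.062049
P(M+8) = 0.278^4 = 0.005973
The M+2 peak is largest (0.418520); scaling to 100 gives 64.9 : 100.0 : 57.8 : 14.8 : 1.4.

64.9 : 100.0 : 57.8 : 14.8 : 1.4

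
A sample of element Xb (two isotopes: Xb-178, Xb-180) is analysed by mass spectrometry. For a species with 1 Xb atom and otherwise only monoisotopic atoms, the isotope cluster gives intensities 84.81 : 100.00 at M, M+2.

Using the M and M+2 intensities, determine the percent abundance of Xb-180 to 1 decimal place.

Write p for the Xb-178 fraction. I(M+2)/I(M) = [C(1,1)·p^0·(1−p)] / p^1 = 1·(1−p)/p = 100.00/84.81 = 1.1791
(1−p)/p = 1.1791/1 = 1.1791  ⇒  p = 1/(1 + 1.1791) = 0.4589
Xb-178: 45.9%, Xb-180: 54.1%.

54.1%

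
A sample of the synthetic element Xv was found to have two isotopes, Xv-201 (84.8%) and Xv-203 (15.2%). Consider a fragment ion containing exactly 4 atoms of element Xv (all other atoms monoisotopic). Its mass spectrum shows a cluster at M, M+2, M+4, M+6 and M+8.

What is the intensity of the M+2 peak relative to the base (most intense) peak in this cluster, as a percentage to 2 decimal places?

71.70%

Term probabilities: M 0.5171, M+2 0.3708, M+4 0.0997, M+6 0.0119, M+8 0.0005. Base peak = M.
P(M) = C(4,0) × 0.848^4 × 0.152^0 = 1 × 0.51711056 × 1.0000 = 0.517111 (base)
P(M+2) = C(4,1) × 0.848^3 × 0.152^1 = 4 × 0.60980019 × 0.1520 = 0.370759
Relative intensity = 0.370759 / 0.517111 × 100 = 71.70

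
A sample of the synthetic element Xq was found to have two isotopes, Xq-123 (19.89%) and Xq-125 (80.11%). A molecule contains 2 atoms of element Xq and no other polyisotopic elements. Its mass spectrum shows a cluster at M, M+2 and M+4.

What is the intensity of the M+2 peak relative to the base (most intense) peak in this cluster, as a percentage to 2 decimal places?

Term probabilities: M 0.0396, M+2 0.3187, M+4 0.6418. Base peak = M+4.
P(M+4) = C(2,2) × 0.1989^0 × 0.8011^2 = 1 × 1.0000 × 0.64176121 = 0.641761 (base)
P(M+2) = C(2,1) × 0.1989^1 × 0.8011^1 = 2 × 0.1989 × 0.8011 = 0.318678
Relative intensity = 0.318678 / 0.641761 × 100 = 49.66

49.66%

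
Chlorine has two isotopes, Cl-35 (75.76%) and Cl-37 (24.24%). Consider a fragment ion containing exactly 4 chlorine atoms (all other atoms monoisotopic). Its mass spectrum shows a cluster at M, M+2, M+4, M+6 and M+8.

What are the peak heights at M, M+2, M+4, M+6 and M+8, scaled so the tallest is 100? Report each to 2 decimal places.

The 4 Cl atoms are independent, so intensities follow the terms of (0.7576 + 0.2424)^4.
P(M) = 0.7576^4 = 0.329428
P(M+2) = 4 × 0.7576^3 × 0.2424^1 = 0.421612
P(M+4) = 6 × 0.7576^2 × 0.2424^2 = 0.202347
P(M+6) = 4 × 0.7576^1 × 0.2424^3 = 0.043162
P(M+8) = 0.2424^4 = 0.003452
The M+2 peak is largest (0.421612); scaling to 100 gives 78.14 : 100.00 : 47.99 : 10.24 : 0.82.

78.14 : 100.00 : 47.99 : 10.24 : 0.82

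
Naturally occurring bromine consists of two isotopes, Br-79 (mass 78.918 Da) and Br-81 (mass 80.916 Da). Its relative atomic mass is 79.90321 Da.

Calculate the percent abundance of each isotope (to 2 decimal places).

With x = fraction of Br-79 (so Br-81 is 1 − x):
78.918·x + 80.916·(1 − x) = 79.90321
(78.918 − 80.916)·x = 79.90321 − 80.916
x = -1.01279 / -1.998 = 0.50690 → 50.69% Br-79, 49.31% Br-81.

Br-79: 50.69%, Br-81: 49.31%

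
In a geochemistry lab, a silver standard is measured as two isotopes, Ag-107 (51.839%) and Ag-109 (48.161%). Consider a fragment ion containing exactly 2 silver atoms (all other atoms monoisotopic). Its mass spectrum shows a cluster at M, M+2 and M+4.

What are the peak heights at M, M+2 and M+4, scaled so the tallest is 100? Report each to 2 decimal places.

53.82 : 100.00 : 46.45

Expanding (0.51839 + 0.48161)^2:
P(M) = 0.51839^2 = 0.268728
P(M+2) = 2 × 0.51839^1 × 0.48161^1 = 0.499324
P(M+4) = 0.48161^2 = 0.231948
The M+2 peak is largest (0.499324); scaling to 100 gives 53.82 : 100.00 : 46.45.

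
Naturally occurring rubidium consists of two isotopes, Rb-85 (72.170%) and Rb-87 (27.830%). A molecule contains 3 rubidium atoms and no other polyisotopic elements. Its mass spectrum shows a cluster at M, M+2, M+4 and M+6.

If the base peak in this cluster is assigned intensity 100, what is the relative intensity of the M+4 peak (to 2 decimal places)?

38.56

Term probabilities: M 0.3759, M+2 0.4349, M+4 0.1677, M+6 0.0216. Base peak = M+2.
P(M+2) = C(3,1) × 0.72170^2 × 0.27830^1 = 3 × 0.52085089 × 0.2783 = 0.434858 (base)
P(M+4) = C(3,2) × 0.72170^1 × 0.27830^2 = 3 × 0.7217 × 0.07745089 = 0.167689
Relative intensity = 0.167689 / 0.434858 × 100 = 38.56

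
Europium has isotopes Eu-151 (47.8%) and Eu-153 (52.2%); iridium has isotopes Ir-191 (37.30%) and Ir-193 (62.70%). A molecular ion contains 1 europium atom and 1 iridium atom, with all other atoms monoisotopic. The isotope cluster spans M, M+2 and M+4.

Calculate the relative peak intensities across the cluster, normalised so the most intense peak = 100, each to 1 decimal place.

36.1 : 100.0 : 66.2

Europium pattern (n=1): 0.4780 : 0.5220
Iridium pattern (n=1): 0.3730 : 0.6270
Convolve the two distributions (both contribute in 2-u steps):
  M: 0.4780×0.3730 = 0.178294
  M+2: 0.4780×0.6270 + 0.5220×0.3730 = 0.494412
  M+4: 0.5220×0.6270 = 0.327294
Scale to base peak (0.494412) = 100: 36.1 : 100.0 : 66.2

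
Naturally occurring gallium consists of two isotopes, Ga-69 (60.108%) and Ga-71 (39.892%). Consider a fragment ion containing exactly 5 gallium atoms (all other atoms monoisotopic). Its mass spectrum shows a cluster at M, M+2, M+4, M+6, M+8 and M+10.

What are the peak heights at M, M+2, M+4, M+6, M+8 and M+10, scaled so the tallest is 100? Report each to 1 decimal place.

Expanding (0.60108 + 0.39892)^5:
P(M) = 0.60108^5 = 0.078462
P(M+2) = 5 × 0.60108^4 × 0.39892^1 = 0.260366
P(M+4) = 10 × 0.60108^3 × 0.39892^2 = 0.345596
P(M+6) = 10 × 0.60108^2 × 0.39892^3 = 0.229362
P(M+8) = 5 × 0.60108^1 × 0.39892^4 = 0.076111
P(M+10) = 0.39892^5 = 0.010103
The M+4 peak is largest (0.345596); scaling to 100 gives 22.7 : 75.3 : 100.0 : 66.4 : 22.0 : 2.9.

22.7 : 75.3 : 100.0 : 66.4 : 22.0 : 2.9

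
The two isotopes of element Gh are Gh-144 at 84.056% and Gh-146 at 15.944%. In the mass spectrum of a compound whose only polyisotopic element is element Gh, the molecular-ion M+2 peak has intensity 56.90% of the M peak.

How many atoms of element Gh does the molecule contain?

3

With n Gh atoms, P(M+2)/P(M) = C(n,1)·p^(n−1)q / p^n = n·q/p = n · 0.15944/0.84056.
n = 0.5690 × 0.84056/0.15944 = 3.00 ≈ 3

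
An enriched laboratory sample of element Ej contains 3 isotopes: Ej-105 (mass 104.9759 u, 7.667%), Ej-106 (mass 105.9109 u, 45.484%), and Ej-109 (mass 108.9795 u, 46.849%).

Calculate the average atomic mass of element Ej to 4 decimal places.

Ar = Σ fᵢ·mᵢ = 0.07667 × 104.9759 + 0.45484 × 105.9109 + 0.46849 × 108.9795
= 8.04850 + 48.17251 + 51.05581 = 107.27682 u

107.2768 u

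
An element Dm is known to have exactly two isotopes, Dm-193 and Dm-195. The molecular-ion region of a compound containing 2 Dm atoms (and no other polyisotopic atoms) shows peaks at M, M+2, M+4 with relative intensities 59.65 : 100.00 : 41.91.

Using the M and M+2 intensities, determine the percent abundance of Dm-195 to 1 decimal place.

Let p = fractional abundance of Dm-193. I(M+2)/I(M) = [C(2,1)·p^1·(1−p)] / p^2 = 2·(1−p)/p = 100.00/59.65 = 1.6764
(1−p)/p = 1.6764/2 = 0.8382  ⇒  p = 1/(1 + 0.8382) = 0.5440
Dm-193: 54.4%, Dm-195: 45.6%.

45.6%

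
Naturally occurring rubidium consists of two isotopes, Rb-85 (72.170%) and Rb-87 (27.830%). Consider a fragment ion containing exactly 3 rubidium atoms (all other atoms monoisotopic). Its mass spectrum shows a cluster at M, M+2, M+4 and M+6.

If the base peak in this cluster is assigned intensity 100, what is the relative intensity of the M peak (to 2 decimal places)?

86.44

(0.72170 + 0.27830)^3 gives M 0.3759, M+2 0.4349, M+4 0.1677, M+6 0.0216; the largest is M+2.
P(M+2) = C(3,1) × 0.72170^2 × 0.27830^1 = 3 × 0.52085089 × 0.2783 = 0.434858 (base)
P(M) = C(3,0) × 0.72170^3 × 0.27830^0 = 1 × 0.37589809 × 1.0000 = 0.375898
Relative intensity = 0.375898 / 0.434858 × 100 = 86.44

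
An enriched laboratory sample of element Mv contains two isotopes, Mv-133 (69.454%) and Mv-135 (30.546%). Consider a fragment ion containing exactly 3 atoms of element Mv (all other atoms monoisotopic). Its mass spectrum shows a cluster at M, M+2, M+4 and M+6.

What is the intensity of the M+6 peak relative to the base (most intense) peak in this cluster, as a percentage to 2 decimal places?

(0.69454 + 0.30546)^3 gives M 0.3350, M+2 0.4420, M+4 0.1944, M+6 0.0285; the largest is M+2.
P(M+2) = C(3,1) × 0.69454^2 × 0.30546^1 = 3 × 0.48238581 × 0.30546 = 0.442049 (base)
P(M+6) = C(3,3) × 0.69454^0 × 0.30546^3 = 1 × 1.0000 × 0.02850119 = 0.028501
Relative intensity = 0.028501 / 0.442049 × 100 = 6.45

6.45%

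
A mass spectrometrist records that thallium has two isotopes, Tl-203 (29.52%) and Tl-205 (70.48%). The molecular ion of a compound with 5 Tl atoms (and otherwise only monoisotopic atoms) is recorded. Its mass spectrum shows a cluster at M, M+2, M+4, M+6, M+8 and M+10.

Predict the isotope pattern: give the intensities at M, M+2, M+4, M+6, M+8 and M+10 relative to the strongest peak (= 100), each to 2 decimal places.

Each Tl atom is independently Tl-203 (p = 0.2952) or Tl-205 (q = 0.7048); the cluster is the binomial expansion (p + q)^5.
P(M) = 0.2952^5 = 0.002242
P(M+2) = 5 × 0.2952^4 × 0.7048^1 = 0.026761
P(M+4) = 10 × 0.2952^3 × 0.7048^2 = 0.127785
P(M+6) = 10 × 0.2952^2 × 0.7048^3 = 0.305092
P(M+8) = 5 × 0.2952^1 × 0.7048^4 = 0.364208
P(M+10) = 0.7048^5 = 0.173912
The M+8 peak is largest (0.364208); scaling to 100 gives 0.62 : 7.35 : 35.09 : 83.77 : 100.00 : 47.75.

0.62 : 7.35 : 35.09 : 83.77 : 100.00 : 47.75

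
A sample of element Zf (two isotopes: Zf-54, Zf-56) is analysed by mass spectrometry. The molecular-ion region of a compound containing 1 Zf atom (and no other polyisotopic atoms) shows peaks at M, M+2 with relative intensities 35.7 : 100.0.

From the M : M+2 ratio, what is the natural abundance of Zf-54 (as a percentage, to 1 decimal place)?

Let p = fractional abundance of Zf-54. I(M+2)/I(M) = [C(1,1)·p^0·(1−p)] / p^1 = 1·(1−p)/p = 100.0/35.7 = 2.8011
(1−p)/p = 2.8011/1 = 2.8011  ⇒  p = 1/(1 + 2.8011) = 0.2631
Zf-54: 26.3%, Zf-56: 73.7%.

26.3%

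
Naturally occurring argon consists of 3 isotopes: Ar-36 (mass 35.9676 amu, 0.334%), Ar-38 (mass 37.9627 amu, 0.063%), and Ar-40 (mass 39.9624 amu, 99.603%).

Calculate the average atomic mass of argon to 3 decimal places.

39.948 amu

The abundance-weighted mean is 0.00334 × 35.9676 + 0.00063 × 37.9627 + 0.99603 × 39.9624
= 0.12013 + 0.02392 + 39.80375 = 39.94780 amu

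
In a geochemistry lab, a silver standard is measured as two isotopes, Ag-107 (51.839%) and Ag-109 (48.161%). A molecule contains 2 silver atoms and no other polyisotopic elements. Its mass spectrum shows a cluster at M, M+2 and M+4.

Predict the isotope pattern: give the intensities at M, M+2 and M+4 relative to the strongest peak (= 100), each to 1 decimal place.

53.8 : 100.0 : 46.5

The 2 Ag atoms are independent, so intensities follow the terms of (0.51839 + 0.48161)^2.
P(M) = 0.51839^2 = 0.268728
P(M+2) = 2 × 0.51839^1 × 0.48161^1 = 0.499324
P(M+4) = 0.48161^2 = 0.231948
The M+2 peak is largest (0.499324); scaling to 100 gives 53.8 : 100.0 : 46.5.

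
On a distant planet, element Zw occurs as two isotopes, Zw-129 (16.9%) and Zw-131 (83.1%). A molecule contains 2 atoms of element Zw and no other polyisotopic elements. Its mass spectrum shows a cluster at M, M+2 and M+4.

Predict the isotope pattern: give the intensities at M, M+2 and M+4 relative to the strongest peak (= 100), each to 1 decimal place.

Each Zw atom is independently Zw-129 (p = 0.169) or Zw-131 (q = 0.831); the cluster is the binomial expansion (p + q)^2.
P(M) = 0.169^2 = 0.028561
P(M+2) = 2 × 0.169^1 × 0.831^1 = 0.280878
P(M+4) = 0.831^2 = 0.690561
The M+4 peak is largest (0.690561); scaling to 100 gives 4.1 : 40.7 : 100.0.

4.1 : 40.7 : 100.0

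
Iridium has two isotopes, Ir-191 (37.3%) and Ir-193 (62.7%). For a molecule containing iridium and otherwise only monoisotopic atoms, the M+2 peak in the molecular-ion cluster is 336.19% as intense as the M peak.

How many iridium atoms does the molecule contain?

2

For n independent Ir atoms, I(M+2)/I(M) = n · (abundance Ir-193) / (abundance Ir-191) = n · 0.627/0.373.
n = 3.3619 × 0.373/0.627 = 2.00 ≈ 2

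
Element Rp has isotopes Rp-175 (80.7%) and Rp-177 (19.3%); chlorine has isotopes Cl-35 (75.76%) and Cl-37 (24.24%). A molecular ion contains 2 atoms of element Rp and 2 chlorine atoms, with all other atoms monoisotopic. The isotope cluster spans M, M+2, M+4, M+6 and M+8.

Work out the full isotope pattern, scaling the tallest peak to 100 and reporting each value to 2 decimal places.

89.43 : 100.00 : 41.64 : 7.65 : 0.52

Element Rp pattern (n=2): 0.651249 : 0.311502 : 0.037249
Chlorine pattern (n=2): 0.57395776 : 0.36728448 : 0.05875776
Convolve the two distributions (both contribute in 2-u steps):
  M: 0.651249×0.57395776 = 0.373789
  M+2: 0.651249×0.36728448 + 0.311502×0.57395776 = 0.417983
  M+4: 0.651249×0.05875776 + 0.311502×0.36728448 + 0.037249×0.57395776 = 0.174055
  M+6: 0.311502×0.05875776 + 0.037249×0.36728448 = 0.031984
  M+8: 0.037249×0.05875776 = 0.002189
Scale to base peak (0.417983) = 100: 89.43 : 100.00 : 41.64 : 7.65 : 0.52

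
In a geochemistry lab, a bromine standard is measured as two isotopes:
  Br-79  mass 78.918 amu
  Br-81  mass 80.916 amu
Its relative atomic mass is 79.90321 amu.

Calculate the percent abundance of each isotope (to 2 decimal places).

Br-79: 50.69%, Br-81: 49.31%

Let x be the fractional abundance of Br-79; then Br-81 has abundance 1 − x.
78.918·x + 80.916·(1 − x) = 79.90321
(78.918 − 80.916)·x = 79.90321 − 80.916
x = -1.01279 / -1.998 = 0.50690 → 50.69% Br-79, 49.31% Br-81.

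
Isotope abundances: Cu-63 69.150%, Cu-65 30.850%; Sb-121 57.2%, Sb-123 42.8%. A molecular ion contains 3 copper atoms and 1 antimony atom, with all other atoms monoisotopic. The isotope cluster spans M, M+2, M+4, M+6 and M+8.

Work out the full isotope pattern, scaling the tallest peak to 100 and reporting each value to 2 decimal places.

47.92 : 100.00 : 76.61 : 25.67 : 3.18

Copper pattern (n=3): 0.33065611 : 0.44254842 : 0.19743483 : 0.02936064
Antimony pattern (n=1): 0.5720 : 0.4280
Convolve the two distributions (both contribute in 2-u steps):
  M: 0.33065611×0.5720 = 0.189135
  M+2: 0.33065611×0.4280 + 0.44254842×0.5720 = 0.394659
  M+4: 0.44254842×0.4280 + 0.19743483×0.5720 = 0.302343
  M+6: 0.19743483×0.4280 + 0.02936064×0.5720 = 0.101296
  M+8: 0.02936064×0.4280 = 0.012566
Scale to base peak (0.394659) = 100: 47.92 : 100.00 : 76.61 : 25.67 : 3.18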